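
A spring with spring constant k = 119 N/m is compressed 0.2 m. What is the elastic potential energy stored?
PE = ½kx² = ½(119)(0.2)² = 2.38 J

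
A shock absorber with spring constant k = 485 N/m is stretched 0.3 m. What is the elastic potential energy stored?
PE = ½kx² = ½(485)(0.3)² = 21.83 J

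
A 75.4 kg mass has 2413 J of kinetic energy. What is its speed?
v = √(2·KE/m) = √(2·2413/75.4) = 8.0 m/s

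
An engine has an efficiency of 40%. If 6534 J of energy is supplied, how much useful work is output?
W_out = η·W_in = 0.4·6534 = 2613.6 J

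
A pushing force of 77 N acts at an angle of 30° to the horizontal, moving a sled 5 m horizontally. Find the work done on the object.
W = F·d·cosθ = (77)(5)cos(30°) = 333.4 J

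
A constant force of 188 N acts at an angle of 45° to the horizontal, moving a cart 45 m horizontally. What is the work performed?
W = F·d·cosθ = (188)(45)cos(45°) = 5982 J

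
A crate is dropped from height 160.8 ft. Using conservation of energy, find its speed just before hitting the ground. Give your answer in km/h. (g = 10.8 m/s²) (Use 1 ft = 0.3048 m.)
Convert to SI: h = 49.0118 m
mgh = ½mv² ⇒ v = √(2gh) = √(2·10.8·49.0118) = 32.537 m/s = 117.1 km/h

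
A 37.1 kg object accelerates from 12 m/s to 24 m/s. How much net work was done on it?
W = ΔKE = ½m(v₂² − v₁²) = ½(37.1)(24² − 12²) = 8013.6 J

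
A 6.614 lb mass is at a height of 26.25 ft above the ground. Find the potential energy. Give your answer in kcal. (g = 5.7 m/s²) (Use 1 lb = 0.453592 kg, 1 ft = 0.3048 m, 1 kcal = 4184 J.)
Convert to SI: m = 3.00006 kg, h = 8.001 m
PE = mgh = (3.00006)(5.7)(8.001) = 136.82 J = 0.0327 kcal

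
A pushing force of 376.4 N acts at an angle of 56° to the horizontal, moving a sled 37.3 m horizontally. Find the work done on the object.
W = F·d·cosθ = (376.4)(37.3)cos(56°) = 7851 J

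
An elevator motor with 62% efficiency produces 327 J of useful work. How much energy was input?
W_in = W_out/η = 327/0.62 = 527.4 J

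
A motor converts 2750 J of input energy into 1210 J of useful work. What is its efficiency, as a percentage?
η = W_out/W_in = 1210/2750 = 44.0%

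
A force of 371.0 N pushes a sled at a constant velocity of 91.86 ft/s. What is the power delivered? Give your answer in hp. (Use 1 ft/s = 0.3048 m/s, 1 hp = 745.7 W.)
Convert to SI: F = 371.0 N, v = 27.9989 m/s
P = Fv = (371.0)(27.9989) = 10387.6 W = 13.93 hp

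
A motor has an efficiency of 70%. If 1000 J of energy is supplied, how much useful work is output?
W_out = η·W_in = 0.7·1000 = 700.0 J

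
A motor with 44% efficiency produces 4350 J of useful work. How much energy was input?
W_in = W_out/η = 4350/0.44 = 9886 J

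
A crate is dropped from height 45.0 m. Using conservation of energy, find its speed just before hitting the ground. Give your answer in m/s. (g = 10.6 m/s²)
mgh = ½mv² ⇒ v = √(2gh) = √(2·10.6·45.0) = 30.89 m/s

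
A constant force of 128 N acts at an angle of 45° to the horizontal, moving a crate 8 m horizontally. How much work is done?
W = F·d·cosθ = (128)(8)cos(45°) = 724.1 J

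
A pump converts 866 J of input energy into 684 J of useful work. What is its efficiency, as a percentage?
η = W_out/W_in = 684/866 = 78.98%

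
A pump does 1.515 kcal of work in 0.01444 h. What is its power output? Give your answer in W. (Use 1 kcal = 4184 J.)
Convert to SI: W = 6338.76 J, t = 51.984 s
P = W/t = 6338.76/51.984 = 121.9 W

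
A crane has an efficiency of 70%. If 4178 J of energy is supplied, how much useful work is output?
W_out = η·W_in = 0.7·4178 = 2924.6 J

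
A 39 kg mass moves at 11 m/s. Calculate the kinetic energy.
KE = ½mv² = ½(39)(11)² = 2359.5 J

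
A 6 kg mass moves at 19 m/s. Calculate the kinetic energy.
KE = ½mv² = ½(6)(19)² = 1083.0 J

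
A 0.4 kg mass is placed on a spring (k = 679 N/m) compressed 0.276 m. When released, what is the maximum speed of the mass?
½kx² = ½mv² ⇒ v = x√(k/m) = (0.276)√(679/0.4) = 11.37 m/s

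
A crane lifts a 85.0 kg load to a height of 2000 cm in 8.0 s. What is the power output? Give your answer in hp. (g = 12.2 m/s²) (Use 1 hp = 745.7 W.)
Convert to SI: m = 85.0 kg, h = 20.0 m, t = 8.0 s
P = mgh/t = (85.0)(12.2)(20.0)/8.0 = 2592.5 W = 3.477 hp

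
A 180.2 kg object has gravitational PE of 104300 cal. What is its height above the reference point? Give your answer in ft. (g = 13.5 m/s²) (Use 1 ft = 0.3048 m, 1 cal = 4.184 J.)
Convert to SI: m = 180.2 kg, PE = 436391 J
h = PE/(mg) = 436391/(180.2·13.5) = 179.386 m = 588.5 ft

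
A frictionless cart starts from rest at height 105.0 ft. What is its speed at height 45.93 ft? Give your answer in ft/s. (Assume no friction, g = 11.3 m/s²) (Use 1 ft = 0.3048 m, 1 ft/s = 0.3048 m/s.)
Convert to SI: h₁−h₂ = 18.0045 m
mgh₁ = mgh₂ + ½mv² ⇒ v = √(2g(h₁−h₂)) = √(2·11.3·18.0045) = 20.1718 m/s = 66.18 ft/s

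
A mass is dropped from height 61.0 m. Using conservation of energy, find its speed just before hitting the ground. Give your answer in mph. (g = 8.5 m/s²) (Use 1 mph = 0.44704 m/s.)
mgh = ½mv² ⇒ v = √(2gh) = √(2·8.5·61.0) = 32.2025 m/s = 72.03 mph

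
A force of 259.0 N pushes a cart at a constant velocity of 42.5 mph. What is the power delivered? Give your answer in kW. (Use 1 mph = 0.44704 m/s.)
Convert to SI: F = 259.0 N, v = 18.9992 m/s
P = Fv = (259.0)(18.9992) = 4920.79 W = 4.921 kW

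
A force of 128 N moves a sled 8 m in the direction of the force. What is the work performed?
W = F·d = (128)(8) = 1024 J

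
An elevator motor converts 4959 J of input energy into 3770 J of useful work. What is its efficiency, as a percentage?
η = W_out/W_in = 3770/4959 = 76.02%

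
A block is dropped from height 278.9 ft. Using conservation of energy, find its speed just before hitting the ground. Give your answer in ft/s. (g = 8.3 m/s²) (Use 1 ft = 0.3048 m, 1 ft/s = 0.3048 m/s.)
Convert to SI: h = 85.0087 m
mgh = ½mv² ⇒ v = √(2gh) = √(2·8.3·85.0087) = 37.5652 m/s = 123.2 ft/s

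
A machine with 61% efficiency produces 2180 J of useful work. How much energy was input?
W_in = W_out/η = 2180/0.61 = 3574 J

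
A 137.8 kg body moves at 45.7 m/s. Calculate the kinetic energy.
KE = ½mv² = ½(137.8)(45.7)² = 143900 J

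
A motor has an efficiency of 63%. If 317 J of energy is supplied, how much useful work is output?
W_out = η·W_in = 0.63·317 = 199.71 J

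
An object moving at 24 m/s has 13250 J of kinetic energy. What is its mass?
m = 2·KE/v² = 2·13250/(24)² = 46.01 kg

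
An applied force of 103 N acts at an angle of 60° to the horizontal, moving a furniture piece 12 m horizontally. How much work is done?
W = F·d·cosθ = (103)(12)cos(60°) = 618.0 J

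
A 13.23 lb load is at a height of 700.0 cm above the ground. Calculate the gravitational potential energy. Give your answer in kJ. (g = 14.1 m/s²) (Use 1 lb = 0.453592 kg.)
Convert to SI: m = 6.00102 kg, h = 7.0 m
PE = mgh = (6.00102)(14.1)(7.0) = 592.301 J = 0.5923 kJ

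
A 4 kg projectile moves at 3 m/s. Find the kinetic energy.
KE = ½mv² = ½(4)(3)² = 18.0 J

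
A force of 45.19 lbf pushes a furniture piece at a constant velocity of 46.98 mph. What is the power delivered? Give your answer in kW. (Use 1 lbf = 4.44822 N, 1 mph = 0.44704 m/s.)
Convert to SI: F = 201.015 N, v = 21.0019 m/s
P = Fv = (201.015)(21.0019) = 4221.71 W = 4.222 kW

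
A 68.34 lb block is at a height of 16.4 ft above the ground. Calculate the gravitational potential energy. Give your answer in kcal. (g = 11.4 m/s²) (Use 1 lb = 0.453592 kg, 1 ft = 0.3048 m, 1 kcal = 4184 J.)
Convert to SI: m = 30.9985 kg, h = 4.99872 m
PE = mgh = (30.9985)(11.4)(4.99872) = 1766.46 J = 0.4222 kcal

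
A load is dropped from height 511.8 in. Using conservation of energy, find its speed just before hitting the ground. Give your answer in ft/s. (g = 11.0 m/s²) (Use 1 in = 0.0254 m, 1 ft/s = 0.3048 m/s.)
Convert to SI: h = 12.9997 m
mgh = ½mv² ⇒ v = √(2gh) = √(2·11.0·12.9997) = 16.9114 m/s = 55.48 ft/s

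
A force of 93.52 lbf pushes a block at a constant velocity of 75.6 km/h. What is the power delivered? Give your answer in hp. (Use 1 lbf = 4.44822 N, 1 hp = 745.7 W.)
Convert to SI: F = 415.998 N, v = 21.0 m/s
P = Fv = (415.998)(21.0) = 8735.95 W = 11.72 hp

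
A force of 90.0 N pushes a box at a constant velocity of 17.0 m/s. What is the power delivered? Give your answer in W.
P = Fv = (90.0)(17.0) = 1530 W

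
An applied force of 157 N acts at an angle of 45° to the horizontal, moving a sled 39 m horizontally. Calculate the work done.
W = F·d·cosθ = (157)(39)cos(45°) = 4330 J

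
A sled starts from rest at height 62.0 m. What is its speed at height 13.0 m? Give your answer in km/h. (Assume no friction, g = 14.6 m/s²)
mgh₁ = mgh₂ + ½mv² ⇒ v = √(2g(h₁−h₂)) = √(2·14.6·49.0) = 37.8259 m/s = 136.2 km/h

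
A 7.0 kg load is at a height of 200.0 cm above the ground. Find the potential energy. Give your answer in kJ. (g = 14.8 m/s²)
Convert to SI: m = 7.0 kg, h = 2.0 m
PE = mgh = (7.0)(14.8)(2.0) = 207.2 J = 0.2072 kJ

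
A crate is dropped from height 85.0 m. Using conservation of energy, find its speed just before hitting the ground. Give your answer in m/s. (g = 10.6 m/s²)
mgh = ½mv² ⇒ v = √(2gh) = √(2·10.6·85.0) = 42.45 m/s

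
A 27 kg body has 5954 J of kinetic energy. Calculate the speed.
v = √(2·KE/m) = √(2·5954/27) = 21.0 m/s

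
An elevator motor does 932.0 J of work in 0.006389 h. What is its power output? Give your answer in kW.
Convert to SI: W = 932.0 J, t = 23.0004 s
P = W/t = 932.0/23.0004 = 40.521 W = 0.04052 kW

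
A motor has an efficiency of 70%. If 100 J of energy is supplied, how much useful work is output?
W_out = η·W_in = 0.7·100 = 70.0 J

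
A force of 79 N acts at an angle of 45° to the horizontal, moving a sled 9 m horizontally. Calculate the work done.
W = F·d·cosθ = (79)(9)cos(45°) = 502.8 J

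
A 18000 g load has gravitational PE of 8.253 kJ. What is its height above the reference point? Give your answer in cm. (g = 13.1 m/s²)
Convert to SI: m = 18.0 kg, PE = 8253.0 J
h = PE/(mg) = 8253.0/(18.0·13.1) = 35.0 m = 3500 cm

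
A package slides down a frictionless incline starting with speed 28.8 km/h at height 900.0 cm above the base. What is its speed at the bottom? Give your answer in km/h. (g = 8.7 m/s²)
Convert to SI: v₀ = 8.0 m/s, h = 9.0 m
½mv₀² + mgh = ½mv² ⇒ v = √(v₀² + 2gh) = √(8.0² + 2·8.7·9.0) = 14.8526 m/s = 53.47 km/h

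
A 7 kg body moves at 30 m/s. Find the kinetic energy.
KE = ½mv² = ½(7)(30)² = 3150.0 J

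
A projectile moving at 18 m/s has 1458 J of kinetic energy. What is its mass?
m = 2·KE/v² = 2·1458/(18)² = 9.0 kg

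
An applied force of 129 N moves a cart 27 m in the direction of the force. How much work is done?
W = F·d = (129)(27) = 3483 J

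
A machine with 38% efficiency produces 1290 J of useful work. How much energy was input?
W_in = W_out/η = 1290/0.38 = 3395 J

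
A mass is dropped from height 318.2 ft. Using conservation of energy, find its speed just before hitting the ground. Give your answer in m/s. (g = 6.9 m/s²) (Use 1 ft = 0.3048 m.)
Convert to SI: h = 96.9874 m
mgh = ½mv² ⇒ v = √(2gh) = √(2·6.9·96.9874) = 36.58 m/s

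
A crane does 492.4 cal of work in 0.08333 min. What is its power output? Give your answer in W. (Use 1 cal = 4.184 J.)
Convert to SI: W = 2060.2 J, t = 4.9998 s
P = W/t = 2060.2/4.9998 = 412.1 W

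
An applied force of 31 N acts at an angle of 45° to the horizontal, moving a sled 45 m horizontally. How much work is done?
W = F·d·cosθ = (31)(45)cos(45°) = 986.4 J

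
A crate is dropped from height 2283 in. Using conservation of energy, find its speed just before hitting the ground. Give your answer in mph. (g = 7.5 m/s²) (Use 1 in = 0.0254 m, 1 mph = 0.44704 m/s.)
Convert to SI: h = 57.9882 m
mgh = ½mv² ⇒ v = √(2gh) = √(2·7.5·57.9882) = 29.4928 m/s = 65.97 mph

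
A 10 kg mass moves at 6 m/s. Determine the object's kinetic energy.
KE = ½mv² = ½(10)(6)² = 180.0 J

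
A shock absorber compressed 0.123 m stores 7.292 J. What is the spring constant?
k = 2·PE/x² = 2·7.292/(0.123)² = 964.0 N/m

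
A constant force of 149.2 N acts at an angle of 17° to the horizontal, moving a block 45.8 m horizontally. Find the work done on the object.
W = F·d·cosθ = (149.2)(45.8)cos(17°) = 6535 J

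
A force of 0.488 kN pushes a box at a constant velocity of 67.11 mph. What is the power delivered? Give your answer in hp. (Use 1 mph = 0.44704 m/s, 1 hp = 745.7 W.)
Convert to SI: F = 488.0 N, v = 30.0009 m/s
P = Fv = (488.0)(30.0009) = 14640.4 W = 19.63 hp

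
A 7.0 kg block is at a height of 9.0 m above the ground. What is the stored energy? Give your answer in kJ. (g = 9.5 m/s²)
PE = mgh = (7.0)(9.5)(9.0) = 598.5 J = 0.5985 kJ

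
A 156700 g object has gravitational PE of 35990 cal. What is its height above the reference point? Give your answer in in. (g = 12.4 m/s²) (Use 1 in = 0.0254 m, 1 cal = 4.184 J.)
Convert to SI: m = 156.7 kg, PE = 150582 J
h = PE/(mg) = 150582/(156.7·12.4) = 77.4966 m = 3051 in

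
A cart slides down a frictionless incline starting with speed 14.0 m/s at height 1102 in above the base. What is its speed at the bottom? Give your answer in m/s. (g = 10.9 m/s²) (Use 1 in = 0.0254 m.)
Convert to SI: v₀ = 14.0 m/s, h = 27.9908 m
½mv₀² + mgh = ½mv² ⇒ v = √(v₀² + 2gh) = √(14.0² + 2·10.9·27.9908) = 28.39 m/s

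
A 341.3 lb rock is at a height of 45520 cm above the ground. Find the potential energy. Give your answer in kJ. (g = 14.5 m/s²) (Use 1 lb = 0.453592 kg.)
Convert to SI: m = 154.811 kg, h = 455.2 m
PE = mgh = (154.811)(14.5)(455.2) = 1021810 J = 1022 kJ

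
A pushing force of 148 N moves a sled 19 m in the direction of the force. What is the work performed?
W = F·d = (148)(19) = 2812 J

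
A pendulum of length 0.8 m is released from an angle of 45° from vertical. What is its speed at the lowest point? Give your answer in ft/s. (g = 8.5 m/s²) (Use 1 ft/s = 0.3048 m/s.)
h = L(1 − cosθ) = 0.8(1 − cos45°) = 0.234315 m
v = √(2gh) = √(2·8.5·0.234315) = 1.99583 m/s = 6.548 ft/s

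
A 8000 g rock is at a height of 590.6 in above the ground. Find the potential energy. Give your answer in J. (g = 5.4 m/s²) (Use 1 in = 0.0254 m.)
Convert to SI: m = 8.0 kg, h = 15.0012 m
PE = mgh = (8.0)(5.4)(15.0012) = 648.1 J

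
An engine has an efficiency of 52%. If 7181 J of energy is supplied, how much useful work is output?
W_out = η·W_in = 0.52·7181 = 3734.12 J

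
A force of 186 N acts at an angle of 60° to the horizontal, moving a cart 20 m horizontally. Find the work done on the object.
W = F·d·cosθ = (186)(20)cos(60°) = 1860 J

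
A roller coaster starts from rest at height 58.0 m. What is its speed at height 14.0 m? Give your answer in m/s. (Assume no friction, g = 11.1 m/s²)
mgh₁ = mgh₂ + ½mv² ⇒ v = √(2g(h₁−h₂)) = √(2·11.1·44.0) = 31.25 m/s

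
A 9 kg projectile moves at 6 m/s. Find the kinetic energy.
KE = ½mv² = ½(9)(6)² = 162.0 J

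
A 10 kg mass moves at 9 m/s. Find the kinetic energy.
KE = ½mv² = ½(10)(9)² = 405.0 J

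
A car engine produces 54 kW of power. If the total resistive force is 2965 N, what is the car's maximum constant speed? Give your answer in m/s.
P = Fv ⇒ v = P/F = 54000 W/2965.0 N = 18.21 m/s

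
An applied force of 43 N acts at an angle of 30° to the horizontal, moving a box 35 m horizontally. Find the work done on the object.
W = F·d·cosθ = (43)(35)cos(30°) = 1303 J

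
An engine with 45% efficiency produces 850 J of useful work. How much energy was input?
W_in = W_out/η = 850/0.45 = 1889 J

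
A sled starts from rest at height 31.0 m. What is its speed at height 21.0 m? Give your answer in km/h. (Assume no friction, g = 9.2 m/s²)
mgh₁ = mgh₂ + ½mv² ⇒ v = √(2g(h₁−h₂)) = √(2·9.2·10.0) = 13.5647 m/s = 48.83 km/h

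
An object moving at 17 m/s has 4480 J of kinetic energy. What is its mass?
m = 2·KE/v² = 2·4480/(17)² = 31.0 kg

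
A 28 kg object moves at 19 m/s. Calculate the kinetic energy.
KE = ½mv² = ½(28)(19)² = 5054.0 J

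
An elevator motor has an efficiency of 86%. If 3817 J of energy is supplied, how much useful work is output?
W_out = η·W_in = 0.86·3817 = 3282.62 J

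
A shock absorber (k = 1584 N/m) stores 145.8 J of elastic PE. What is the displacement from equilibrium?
x = √(2·PE/k) = √(2·145.8/1584) = 0.4291 m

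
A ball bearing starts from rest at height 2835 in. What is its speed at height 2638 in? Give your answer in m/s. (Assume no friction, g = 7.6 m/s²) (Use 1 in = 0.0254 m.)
Convert to SI: h₁−h₂ = 5.0038 m
mgh₁ = mgh₂ + ½mv² ⇒ v = √(2g(h₁−h₂)) = √(2·7.6·5.0038) = 8.721 m/s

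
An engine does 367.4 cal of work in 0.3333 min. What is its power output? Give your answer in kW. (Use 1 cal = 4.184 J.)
Convert to SI: W = 1537.2 J, t = 19.998 s
P = W/t = 1537.2/19.998 = 76.8678 W = 0.07687 kW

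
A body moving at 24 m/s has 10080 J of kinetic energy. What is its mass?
m = 2·KE/v² = 2·10080/(24)² = 35.0 kg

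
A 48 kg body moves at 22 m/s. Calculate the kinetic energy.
KE = ½mv² = ½(48)(22)² = 11616.0 J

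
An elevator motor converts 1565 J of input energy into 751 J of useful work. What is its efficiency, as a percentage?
η = W_out/W_in = 751/1565 = 47.99%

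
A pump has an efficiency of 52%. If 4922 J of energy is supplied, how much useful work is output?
W_out = η·W_in = 0.52·4922 = 2559.44 J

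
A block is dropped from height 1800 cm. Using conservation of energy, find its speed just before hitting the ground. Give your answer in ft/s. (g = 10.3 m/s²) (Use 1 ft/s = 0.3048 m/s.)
Convert to SI: h = 18.0 m
mgh = ½mv² ⇒ v = √(2gh) = √(2·10.3·18.0) = 19.2562 m/s = 63.18 ft/s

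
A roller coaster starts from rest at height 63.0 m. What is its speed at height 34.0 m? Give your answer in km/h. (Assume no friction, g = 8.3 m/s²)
mgh₁ = mgh₂ + ½mv² ⇒ v = √(2g(h₁−h₂)) = √(2·8.3·29.0) = 21.9408 m/s = 78.99 km/h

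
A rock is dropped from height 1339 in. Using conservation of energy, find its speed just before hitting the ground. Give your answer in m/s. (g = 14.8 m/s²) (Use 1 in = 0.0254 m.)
Convert to SI: h = 34.0106 m
mgh = ½mv² ⇒ v = √(2gh) = √(2·14.8·34.0106) = 31.73 m/s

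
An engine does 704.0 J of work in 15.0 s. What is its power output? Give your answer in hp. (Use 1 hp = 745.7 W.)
P = W/t = 704.0/15.0 = 46.9333 W = 0.06294 hp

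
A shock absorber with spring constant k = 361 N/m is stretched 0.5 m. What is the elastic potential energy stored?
PE = ½kx² = ½(361)(0.5)² = 45.13 J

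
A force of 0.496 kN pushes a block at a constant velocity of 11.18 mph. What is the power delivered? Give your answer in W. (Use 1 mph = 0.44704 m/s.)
Convert to SI: F = 496.0 N, v = 4.99791 m/s
P = Fv = (496.0)(4.99791) = 2479 W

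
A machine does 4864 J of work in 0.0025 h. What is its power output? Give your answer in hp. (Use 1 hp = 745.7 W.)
Convert to SI: W = 4864.0 J, t = 9.0 s
P = W/t = 4864.0/9.0 = 540.444 W = 0.7247 hp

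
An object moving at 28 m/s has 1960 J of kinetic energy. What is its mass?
m = 2·KE/v² = 2·1960/(28)² = 5.0 kg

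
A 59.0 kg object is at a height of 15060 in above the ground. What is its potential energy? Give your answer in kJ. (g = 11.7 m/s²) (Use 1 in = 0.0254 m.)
Convert to SI: m = 59.0 kg, h = 382.524 m
PE = mgh = (59.0)(11.7)(382.524) = 264056 J = 264.1 kJ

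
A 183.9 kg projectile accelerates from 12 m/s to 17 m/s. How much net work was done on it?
W = ΔKE = ½m(v₂² − v₁²) = ½(183.9)(17² − 12²) = 13332.75 J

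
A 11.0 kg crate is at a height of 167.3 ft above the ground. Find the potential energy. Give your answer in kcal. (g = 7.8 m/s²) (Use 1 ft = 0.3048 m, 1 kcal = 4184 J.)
Convert to SI: m = 11.0 kg, h = 50.993 m
PE = mgh = (11.0)(7.8)(50.993) = 4375.2 J = 1.046 kcal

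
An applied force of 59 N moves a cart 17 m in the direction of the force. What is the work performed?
W = F·d = (59)(17) = 1003 J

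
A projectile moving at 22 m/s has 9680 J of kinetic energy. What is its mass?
m = 2·KE/v² = 2·9680/(22)² = 40.0 kg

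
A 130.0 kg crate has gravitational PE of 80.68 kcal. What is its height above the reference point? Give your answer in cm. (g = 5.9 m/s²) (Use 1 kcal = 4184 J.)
Convert to SI: m = 130.0 kg, PE = 337565 J
h = PE/(mg) = 337565/(130.0·5.9) = 440.111 m = 44010 cm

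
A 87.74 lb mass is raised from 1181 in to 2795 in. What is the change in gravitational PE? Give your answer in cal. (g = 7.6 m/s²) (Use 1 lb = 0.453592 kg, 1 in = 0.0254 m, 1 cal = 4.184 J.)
Convert to SI: m = 39.7982 kg, Δh = 40.9956 m
ΔPE = mgΔh = (39.7982)(7.6)(40.9956) = 12399.8 J = 2964 cal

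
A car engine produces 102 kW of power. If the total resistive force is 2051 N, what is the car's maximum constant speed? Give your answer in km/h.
P = Fv ⇒ v = P/F = 102000 W/2051.0 N = 49.7318 m/s = 179.0 km/h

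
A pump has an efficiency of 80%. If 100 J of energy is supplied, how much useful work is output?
W_out = η·W_in = 0.8·100 = 80.0 J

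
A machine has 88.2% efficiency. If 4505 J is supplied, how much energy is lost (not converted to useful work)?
W_lost = W_in(1 − η) = 4505·(1 − 0.882) = 531.6 J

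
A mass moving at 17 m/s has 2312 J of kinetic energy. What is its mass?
m = 2·KE/v² = 2·2312/(17)² = 16.0 kg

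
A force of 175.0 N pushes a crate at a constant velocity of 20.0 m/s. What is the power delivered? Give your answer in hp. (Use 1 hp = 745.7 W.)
P = Fv = (175.0)(20.0) = 3500.0 W = 4.694 hp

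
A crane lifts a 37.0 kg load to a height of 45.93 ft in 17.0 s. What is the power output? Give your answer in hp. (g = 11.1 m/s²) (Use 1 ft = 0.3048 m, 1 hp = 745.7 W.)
Convert to SI: m = 37.0 kg, h = 13.9995 m, t = 17.0 s
P = mgh/t = (37.0)(11.1)(13.9995)/17.0 = 338.211 W = 0.4535 hp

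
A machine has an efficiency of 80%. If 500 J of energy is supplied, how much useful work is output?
W_out = η·W_in = 0.8·500 = 400.0 J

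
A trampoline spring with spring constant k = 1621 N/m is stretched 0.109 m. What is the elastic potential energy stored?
PE = ½kx² = ½(1621)(0.109)² = 9.63 J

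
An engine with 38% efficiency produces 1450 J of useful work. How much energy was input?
W_in = W_out/η = 1450/0.38 = 3816 J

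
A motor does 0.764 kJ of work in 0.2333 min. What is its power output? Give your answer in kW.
Convert to SI: W = 764.0 J, t = 13.998 s
P = W/t = 764.0/13.998 = 54.5792 W = 0.05458 kW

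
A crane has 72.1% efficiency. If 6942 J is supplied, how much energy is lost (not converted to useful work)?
W_lost = W_in(1 − η) = 6942·(1 − 0.721) = 1937 J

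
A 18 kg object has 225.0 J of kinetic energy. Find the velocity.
v = √(2·KE/m) = √(2·225.0/18) = 5.0 m/s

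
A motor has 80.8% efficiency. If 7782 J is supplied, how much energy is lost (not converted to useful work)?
W_lost = W_in(1 − η) = 7782·(1 − 0.808) = 1494 J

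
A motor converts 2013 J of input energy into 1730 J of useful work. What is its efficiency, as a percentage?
η = W_out/W_in = 1730/2013 = 85.94%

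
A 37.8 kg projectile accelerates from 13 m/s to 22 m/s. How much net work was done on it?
W = ΔKE = ½m(v₂² − v₁²) = ½(37.8)(22² − 13²) = 5953.5 J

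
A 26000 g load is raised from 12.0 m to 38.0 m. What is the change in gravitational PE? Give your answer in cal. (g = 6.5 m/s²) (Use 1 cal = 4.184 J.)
Convert to SI: m = 26.0 kg, Δh = 26.0 m
ΔPE = mgΔh = (26.0)(6.5)(26.0) = 4394.0 J = 1050 cal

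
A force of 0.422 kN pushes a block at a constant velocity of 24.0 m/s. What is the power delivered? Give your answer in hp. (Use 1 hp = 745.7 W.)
Convert to SI: F = 422.0 N, v = 24.0 m/s
P = Fv = (422.0)(24.0) = 10128.0 W = 13.58 hp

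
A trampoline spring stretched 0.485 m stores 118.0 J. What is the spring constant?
k = 2·PE/x² = 2·118.0/(0.485)² = 1003 N/m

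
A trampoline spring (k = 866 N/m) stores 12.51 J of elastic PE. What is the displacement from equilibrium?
x = √(2·PE/k) = √(2·12.51/866) = 0.17 m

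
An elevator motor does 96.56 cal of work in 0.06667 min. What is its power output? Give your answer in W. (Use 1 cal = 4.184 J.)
Convert to SI: W = 404.007 J, t = 4.0002 s
P = W/t = 404.007/4.0002 = 101.0 W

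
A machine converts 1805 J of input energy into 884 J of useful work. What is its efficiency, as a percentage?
η = W_out/W_in = 884/1805 = 48.98%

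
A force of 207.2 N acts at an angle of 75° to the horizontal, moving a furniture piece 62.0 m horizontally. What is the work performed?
W = F·d·cosθ = (207.2)(62.0)cos(75°) = 3325 J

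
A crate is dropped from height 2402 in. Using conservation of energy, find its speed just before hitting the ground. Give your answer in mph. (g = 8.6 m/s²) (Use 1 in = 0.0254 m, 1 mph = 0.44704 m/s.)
Convert to SI: h = 61.0108 m
mgh = ½mv² ⇒ v = √(2gh) = √(2·8.6·61.0108) = 32.3942 m/s = 72.46 mph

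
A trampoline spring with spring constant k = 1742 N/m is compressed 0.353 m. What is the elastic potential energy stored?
PE = ½kx² = ½(1742)(0.353)² = 108.5 J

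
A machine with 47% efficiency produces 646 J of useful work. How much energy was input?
W_in = W_out/η = 646/0.47 = 1374 J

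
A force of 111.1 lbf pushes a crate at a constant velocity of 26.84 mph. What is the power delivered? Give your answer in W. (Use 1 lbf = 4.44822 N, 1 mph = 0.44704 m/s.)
Convert to SI: F = 494.197 N, v = 11.9986 m/s
P = Fv = (494.197)(11.9986) = 5930 W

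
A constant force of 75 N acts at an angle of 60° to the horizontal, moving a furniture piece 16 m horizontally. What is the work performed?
W = F·d·cosθ = (75)(16)cos(60°) = 600.0 J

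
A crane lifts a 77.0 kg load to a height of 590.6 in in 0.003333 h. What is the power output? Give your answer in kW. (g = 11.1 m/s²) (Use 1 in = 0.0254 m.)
Convert to SI: m = 77.0 kg, h = 15.0012 m, t = 11.9988 s
P = mgh/t = (77.0)(11.1)(15.0012)/11.9988 = 1068.57 W = 1.069 kW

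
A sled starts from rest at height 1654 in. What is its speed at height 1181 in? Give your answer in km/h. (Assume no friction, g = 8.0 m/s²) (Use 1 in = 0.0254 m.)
Convert to SI: h₁−h₂ = 12.0142 m
mgh₁ = mgh₂ + ½mv² ⇒ v = √(2g(h₁−h₂)) = √(2·8.0·12.0142) = 13.8646 m/s = 49.91 km/h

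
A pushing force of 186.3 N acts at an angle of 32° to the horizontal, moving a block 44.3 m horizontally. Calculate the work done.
W = F·d·cosθ = (186.3)(44.3)cos(32°) = 6999 J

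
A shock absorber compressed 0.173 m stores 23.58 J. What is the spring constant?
k = 2·PE/x² = 2·23.58/(0.173)² = 1576 N/m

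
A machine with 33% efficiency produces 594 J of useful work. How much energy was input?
W_in = W_out/η = 594/0.33 = 1800 J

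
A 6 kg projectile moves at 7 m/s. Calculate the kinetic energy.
KE = ½mv² = ½(6)(7)² = 147.0 J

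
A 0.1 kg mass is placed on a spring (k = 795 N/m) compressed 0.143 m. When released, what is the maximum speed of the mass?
½kx² = ½mv² ⇒ v = x√(k/m) = (0.143)√(795/0.1) = 12.75 m/s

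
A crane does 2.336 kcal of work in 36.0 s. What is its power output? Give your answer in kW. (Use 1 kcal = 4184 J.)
Convert to SI: W = 9773.82 J, t = 36.0 s
P = W/t = 9773.82/36.0 = 271.495 W = 0.2715 kW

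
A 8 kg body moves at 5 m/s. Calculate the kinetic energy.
KE = ½mv² = ½(8)(5)² = 100.0 J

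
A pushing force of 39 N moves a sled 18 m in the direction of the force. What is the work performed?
W = F·d = (39)(18) = 702.0 J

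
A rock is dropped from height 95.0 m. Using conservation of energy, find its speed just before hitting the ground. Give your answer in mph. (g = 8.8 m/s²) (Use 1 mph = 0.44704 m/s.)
mgh = ½mv² ⇒ v = √(2gh) = √(2·8.8·95.0) = 40.8901 m/s = 91.47 mph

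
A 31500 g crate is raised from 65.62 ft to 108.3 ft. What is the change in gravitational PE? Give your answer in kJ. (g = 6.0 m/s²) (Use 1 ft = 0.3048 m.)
Convert to SI: m = 31.5 kg, Δh = 13.0089 m
ΔPE = mgΔh = (31.5)(6.0)(13.0089) = 2458.68 J = 2.459 kJ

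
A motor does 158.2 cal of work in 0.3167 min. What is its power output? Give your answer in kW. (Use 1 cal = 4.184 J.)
Convert to SI: W = 661.909 J, t = 19.002 s
P = W/t = 661.909/19.002 = 34.8336 W = 0.03483 kW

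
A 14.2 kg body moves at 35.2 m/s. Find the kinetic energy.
KE = ½mv² = ½(14.2)(35.2)² = 8797 J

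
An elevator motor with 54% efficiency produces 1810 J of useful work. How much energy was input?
W_in = W_out/η = 1810/0.54 = 3352 J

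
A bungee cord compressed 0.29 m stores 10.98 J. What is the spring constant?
k = 2·PE/x² = 2·10.98/(0.29)² = 261.1 N/m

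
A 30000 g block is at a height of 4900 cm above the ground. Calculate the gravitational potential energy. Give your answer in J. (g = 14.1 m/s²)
Convert to SI: m = 30.0 kg, h = 49.0 m
PE = mgh = (30.0)(14.1)(49.0) = 20730 J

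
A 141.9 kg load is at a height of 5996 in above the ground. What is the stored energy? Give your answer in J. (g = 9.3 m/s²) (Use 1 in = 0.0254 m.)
Convert to SI: m = 141.9 kg, h = 152.298 m
PE = mgh = (141.9)(9.3)(152.298) = 201000 J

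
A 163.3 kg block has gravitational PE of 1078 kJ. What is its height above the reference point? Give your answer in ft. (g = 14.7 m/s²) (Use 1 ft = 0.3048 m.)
Convert to SI: m = 163.3 kg, PE = 1078000 J
h = PE/(mg) = 1078000/(163.3·14.7) = 449.071 m = 1473 ft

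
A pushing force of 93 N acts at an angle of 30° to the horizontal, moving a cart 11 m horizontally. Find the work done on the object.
W = F·d·cosθ = (93)(11)cos(30°) = 885.9 J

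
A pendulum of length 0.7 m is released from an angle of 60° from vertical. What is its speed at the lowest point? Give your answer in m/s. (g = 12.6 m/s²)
h = L(1 − cosθ) = 0.7(1 − cos60°) = 0.35 m
v = √(2gh) = √(2·12.6·0.35) = 2.97 m/s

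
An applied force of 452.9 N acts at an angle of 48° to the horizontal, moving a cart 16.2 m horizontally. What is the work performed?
W = F·d·cosθ = (452.9)(16.2)cos(48°) = 4909 J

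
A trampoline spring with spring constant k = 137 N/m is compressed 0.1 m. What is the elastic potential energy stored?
PE = ½kx² = ½(137)(0.1)² = 0.685 J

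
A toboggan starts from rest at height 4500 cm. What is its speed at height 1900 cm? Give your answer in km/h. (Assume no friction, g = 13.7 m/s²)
Convert to SI: h₁−h₂ = 26.0 m
mgh₁ = mgh₂ + ½mv² ⇒ v = √(2g(h₁−h₂)) = √(2·13.7·26.0) = 26.6908 m/s = 96.09 km/h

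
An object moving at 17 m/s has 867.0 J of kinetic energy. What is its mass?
m = 2·KE/v² = 2·867.0/(17)² = 6.0 kg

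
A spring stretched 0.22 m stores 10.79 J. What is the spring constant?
k = 2·PE/x² = 2·10.79/(0.22)² = 445.9 N/m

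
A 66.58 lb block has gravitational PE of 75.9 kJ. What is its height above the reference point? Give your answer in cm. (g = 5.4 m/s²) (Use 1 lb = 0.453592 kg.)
Convert to SI: m = 30.2002 kg, PE = 75900.0 J
h = PE/(mg) = 75900.0/(30.2002·5.4) = 465.413 m = 46540 cm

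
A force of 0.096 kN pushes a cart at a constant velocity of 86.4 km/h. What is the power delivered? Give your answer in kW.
Convert to SI: F = 96.0 N, v = 24.0 m/s
P = Fv = (96.0)(24.0) = 2304.0 W = 2.304 kW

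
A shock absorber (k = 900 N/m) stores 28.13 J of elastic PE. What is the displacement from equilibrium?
x = √(2·PE/k) = √(2·28.13/900) = 0.25 m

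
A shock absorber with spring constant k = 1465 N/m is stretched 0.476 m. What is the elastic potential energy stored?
PE = ½kx² = ½(1465)(0.476)² = 166.0 J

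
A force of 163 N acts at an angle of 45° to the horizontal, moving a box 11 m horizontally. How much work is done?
W = F·d·cosθ = (163)(11)cos(45°) = 1268 J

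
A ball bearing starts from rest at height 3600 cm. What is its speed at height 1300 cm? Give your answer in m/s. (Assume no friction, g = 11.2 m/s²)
Convert to SI: h₁−h₂ = 23.0 m
mgh₁ = mgh₂ + ½mv² ⇒ v = √(2g(h₁−h₂)) = √(2·11.2·23.0) = 22.7 m/s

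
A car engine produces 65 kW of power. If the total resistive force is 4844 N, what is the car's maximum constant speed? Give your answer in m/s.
P = Fv ⇒ v = P/F = 65000 W/4844.0 N = 13.42 m/s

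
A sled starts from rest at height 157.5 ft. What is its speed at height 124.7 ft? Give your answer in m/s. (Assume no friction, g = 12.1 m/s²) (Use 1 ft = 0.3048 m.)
Convert to SI: h₁−h₂ = 9.99744 m
mgh₁ = mgh₂ + ½mv² ⇒ v = √(2g(h₁−h₂)) = √(2·12.1·9.99744) = 15.55 m/s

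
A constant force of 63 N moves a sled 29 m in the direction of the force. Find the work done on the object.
W = F·d = (63)(29) = 1827 J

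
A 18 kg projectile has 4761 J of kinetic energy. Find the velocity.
v = √(2·KE/m) = √(2·4761/18) = 23.0 m/s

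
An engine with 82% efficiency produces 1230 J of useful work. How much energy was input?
W_in = W_out/η = 1230/0.82 = 1500 J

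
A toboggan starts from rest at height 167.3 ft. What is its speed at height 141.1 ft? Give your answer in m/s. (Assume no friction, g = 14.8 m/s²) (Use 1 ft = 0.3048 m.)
Convert to SI: h₁−h₂ = 7.98576 m
mgh₁ = mgh₂ + ½mv² ⇒ v = √(2g(h₁−h₂)) = √(2·14.8·7.98576) = 15.37 m/s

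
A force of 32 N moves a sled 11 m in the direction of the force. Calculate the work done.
W = F·d = (32)(11) = 352.0 J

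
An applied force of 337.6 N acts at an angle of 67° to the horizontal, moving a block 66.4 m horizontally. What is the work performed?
W = F·d·cosθ = (337.6)(66.4)cos(67°) = 8759 J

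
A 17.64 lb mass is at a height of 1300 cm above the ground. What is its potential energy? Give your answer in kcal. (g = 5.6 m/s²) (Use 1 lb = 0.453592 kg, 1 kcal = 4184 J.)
Convert to SI: m = 8.00136 kg, h = 13.0 m
PE = mgh = (8.00136)(5.6)(13.0) = 582.499 J = 0.1392 kcal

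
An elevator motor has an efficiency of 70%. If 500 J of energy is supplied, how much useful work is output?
W_out = η·W_in = 0.7·500 = 350.0 J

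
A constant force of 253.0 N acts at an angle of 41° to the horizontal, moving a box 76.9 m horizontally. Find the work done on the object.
W = F·d·cosθ = (253.0)(76.9)cos(41°) = 14680 J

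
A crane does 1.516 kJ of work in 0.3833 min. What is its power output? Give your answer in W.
Convert to SI: W = 1516.0 J, t = 22.998 s
P = W/t = 1516.0/22.998 = 65.92 W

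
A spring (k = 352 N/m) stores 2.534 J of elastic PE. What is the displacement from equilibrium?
x = √(2·PE/k) = √(2·2.534/352) = 0.12 m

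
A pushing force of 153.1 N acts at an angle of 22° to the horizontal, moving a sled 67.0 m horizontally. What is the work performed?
W = F·d·cosθ = (153.1)(67.0)cos(22°) = 9511 J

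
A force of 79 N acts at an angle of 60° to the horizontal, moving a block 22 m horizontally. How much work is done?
W = F·d·cosθ = (79)(22)cos(60°) = 869.0 J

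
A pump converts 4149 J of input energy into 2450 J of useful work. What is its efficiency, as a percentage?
η = W_out/W_in = 2450/4149 = 59.05%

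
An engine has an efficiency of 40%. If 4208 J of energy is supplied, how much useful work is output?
W_out = η·W_in = 0.4·4208 = 1683.2 J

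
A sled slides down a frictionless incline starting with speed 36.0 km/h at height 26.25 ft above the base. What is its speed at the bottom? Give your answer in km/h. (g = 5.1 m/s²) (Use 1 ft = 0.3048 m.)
Convert to SI: v₀ = 10.0 m/s, h = 8.001 m
½mv₀² + mgh = ½mv² ⇒ v = √(v₀² + 2gh) = √(10.0² + 2·5.1·8.001) = 13.4763 m/s = 48.51 km/h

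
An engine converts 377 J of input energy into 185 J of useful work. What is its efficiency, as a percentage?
η = W_out/W_in = 185/377 = 49.07%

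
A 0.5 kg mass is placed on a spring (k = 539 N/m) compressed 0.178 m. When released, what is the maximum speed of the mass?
½kx² = ½mv² ⇒ v = x√(k/m) = (0.178)√(539/0.5) = 5.844 m/s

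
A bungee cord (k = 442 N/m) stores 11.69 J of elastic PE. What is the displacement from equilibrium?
x = √(2·PE/k) = √(2·11.69/442) = 0.23 m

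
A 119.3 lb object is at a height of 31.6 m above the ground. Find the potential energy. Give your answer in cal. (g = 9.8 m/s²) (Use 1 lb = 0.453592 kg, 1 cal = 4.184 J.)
Convert to SI: m = 54.1135 kg, h = 31.6 m
PE = mgh = (54.1135)(9.8)(31.6) = 16757.9 J = 4005 cal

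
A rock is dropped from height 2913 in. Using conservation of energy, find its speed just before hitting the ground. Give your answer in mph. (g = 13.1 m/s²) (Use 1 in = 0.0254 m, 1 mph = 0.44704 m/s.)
Convert to SI: h = 73.9902 m
mgh = ½mv² ⇒ v = √(2gh) = √(2·13.1·73.9902) = 44.0289 m/s = 98.49 mph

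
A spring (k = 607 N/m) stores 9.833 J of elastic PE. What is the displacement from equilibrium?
x = √(2·PE/k) = √(2·9.833/607) = 0.18 m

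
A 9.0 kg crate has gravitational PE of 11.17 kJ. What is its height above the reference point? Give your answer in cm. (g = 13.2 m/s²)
Convert to SI: m = 9.0 kg, PE = 11170.0 J
h = PE/(mg) = 11170.0/(9.0·13.2) = 94.0236 m = 9402 cm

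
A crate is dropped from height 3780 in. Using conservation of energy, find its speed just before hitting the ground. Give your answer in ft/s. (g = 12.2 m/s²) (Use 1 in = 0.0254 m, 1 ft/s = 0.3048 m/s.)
Convert to SI: h = 96.012 m
mgh = ½mv² ⇒ v = √(2gh) = √(2·12.2·96.012) = 48.4014 m/s = 158.8 ft/s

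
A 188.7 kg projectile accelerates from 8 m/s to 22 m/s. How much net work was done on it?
W = ΔKE = ½m(v₂² − v₁²) = ½(188.7)(22² − 8²) = 39627.0 J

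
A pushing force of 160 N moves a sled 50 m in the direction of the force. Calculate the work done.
W = F·d = (160)(50) = 8000 J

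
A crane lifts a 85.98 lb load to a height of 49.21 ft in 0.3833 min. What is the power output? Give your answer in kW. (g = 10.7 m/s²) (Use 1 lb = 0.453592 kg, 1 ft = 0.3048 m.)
Convert to SI: m = 38.9998 kg, h = 14.9992 m, t = 22.998 s
P = mgh/t = (38.9998)(10.7)(14.9992)/22.998 = 272.16 W = 0.2722 kW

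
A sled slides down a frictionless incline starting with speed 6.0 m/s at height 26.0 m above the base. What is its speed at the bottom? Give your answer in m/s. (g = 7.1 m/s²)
½mv₀² + mgh = ½mv² ⇒ v = √(v₀² + 2gh) = √(6.0² + 2·7.1·26.0) = 20.13 m/s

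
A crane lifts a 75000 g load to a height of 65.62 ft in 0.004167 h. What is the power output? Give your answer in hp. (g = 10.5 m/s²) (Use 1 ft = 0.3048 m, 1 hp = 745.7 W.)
Convert to SI: m = 75.0 kg, h = 20.001 m, t = 15.0012 s
P = mgh/t = (75.0)(10.5)(20.001)/15.0012 = 1049.97 W = 1.408 hp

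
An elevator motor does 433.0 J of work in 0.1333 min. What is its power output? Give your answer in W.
Convert to SI: W = 433.0 J, t = 7.998 s
P = W/t = 433.0/7.998 = 54.14 W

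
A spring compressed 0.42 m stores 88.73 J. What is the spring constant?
k = 2·PE/x² = 2·88.73/(0.42)² = 1006 N/m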